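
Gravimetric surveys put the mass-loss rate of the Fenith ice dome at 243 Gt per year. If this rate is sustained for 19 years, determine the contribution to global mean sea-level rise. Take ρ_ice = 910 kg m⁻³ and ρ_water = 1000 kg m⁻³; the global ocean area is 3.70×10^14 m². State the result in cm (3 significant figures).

Total mass lost = 243 Gt/yr × 19 yr = 4617 Gt = 4.617×10^15 kg.
ρ_w = 1000 kg m⁻³, so water volume = 4.617×10^15 / 1000 = 4.617×10^12 m³.
Δh = 4.617×10^12 / 3.70×10^14 = 0.0125 m = 1.25 cm.

≈ 1.25 cm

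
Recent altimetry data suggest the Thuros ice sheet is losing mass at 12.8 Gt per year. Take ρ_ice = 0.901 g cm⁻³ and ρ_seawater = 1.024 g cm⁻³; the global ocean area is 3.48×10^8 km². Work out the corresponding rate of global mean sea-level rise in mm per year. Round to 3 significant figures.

ρ_w = 1.024 g cm⁻³ = 1024 kg m⁻³. Annual water volume added = 12.8 Gt / ρ_w = 1.280×10^13 kg / 1024 kg m⁻³ = 1.250×10^10 m³.
Δh per year = 1.250×10^10 / 3.48×10^14 = 3.59×10^-5 m = 0.0359 mm.

≈ 0.0359 mm/yr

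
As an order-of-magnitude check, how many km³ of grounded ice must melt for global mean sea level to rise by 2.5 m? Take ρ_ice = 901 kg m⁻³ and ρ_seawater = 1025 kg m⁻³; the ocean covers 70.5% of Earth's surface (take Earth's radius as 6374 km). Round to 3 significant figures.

≈ 1.02×10^6 km³

Required water volume = Δh × A = 2.5 m × 3.60×10^14 m² = 8.998×10^14 m³ = 8.998×10^5 km³.
Ice volume = water volume × ρ_w/ρ_ice = 8.998×10^5 × 1025/901 = 1.02×10^6 km³.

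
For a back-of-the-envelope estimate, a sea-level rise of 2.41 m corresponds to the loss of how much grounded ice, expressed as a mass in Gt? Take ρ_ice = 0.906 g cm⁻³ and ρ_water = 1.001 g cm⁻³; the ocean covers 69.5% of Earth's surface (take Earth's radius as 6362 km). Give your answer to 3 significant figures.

Required water volume = Δh × A = 2.41 m × 3.53×10^14 m² = 8.519×10^14 m³.
ρ_w = 1.001 g cm⁻³ = 1001 kg m⁻³, so the mass of water = 8.519×10^14 m³ × 1001 kg m⁻³ = 8.528×10^17 kg = 8.53×10^5 Gt (and the same mass of ice, by conservation).

≈ 8.53×10^5 Gt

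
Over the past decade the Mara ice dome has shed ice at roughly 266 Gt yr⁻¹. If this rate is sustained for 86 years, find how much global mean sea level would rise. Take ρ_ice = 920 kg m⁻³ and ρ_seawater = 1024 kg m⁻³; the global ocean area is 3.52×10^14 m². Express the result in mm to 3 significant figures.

≈ 63.5 mm

Total mass lost = 266 Gt/yr × 86 yr = 2.288×10^4 Gt = 2.288×10^16 kg.
ρ_w = 1024 kg m⁻³, so water volume = 2.288×10^16 / 1024 = 2.234×10^13 m³.
Δh = 2.234×10^13 / 3.52×10^14 = 0.0635 m = 63.5 mm.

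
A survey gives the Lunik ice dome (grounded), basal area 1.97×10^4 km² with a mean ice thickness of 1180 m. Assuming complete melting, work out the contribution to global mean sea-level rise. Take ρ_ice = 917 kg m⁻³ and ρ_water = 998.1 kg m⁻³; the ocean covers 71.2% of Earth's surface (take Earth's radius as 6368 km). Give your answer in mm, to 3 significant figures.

Lunik: ice volume = 1.97×10^4 km² × 1180 m = 2.325×10^4 km³; 2.325×10^4 × (917/998.1) = 2.136×10^4 km³ of water.
Spread over 3.63×10^14 m² of ocean, Δh = 2.136×10^13 / 3.63×10^14 = 0.0589 m = 58.9 mm.

≈ 58.9 mm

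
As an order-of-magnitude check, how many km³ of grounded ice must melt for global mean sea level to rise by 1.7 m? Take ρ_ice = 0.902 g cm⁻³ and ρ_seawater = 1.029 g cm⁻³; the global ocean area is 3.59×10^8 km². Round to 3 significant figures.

Required water volume = Δh × A = 1.7 m × 3.59×10^14 m² = 6.103×10^14 m³ = 6.103×10^5 km³.
Ice volume = water volume × ρ_w/ρ_ice = 6.103×10^5 × 1029/902 = 6.96×10^5 km³.

≈ 6.96×10^5 km³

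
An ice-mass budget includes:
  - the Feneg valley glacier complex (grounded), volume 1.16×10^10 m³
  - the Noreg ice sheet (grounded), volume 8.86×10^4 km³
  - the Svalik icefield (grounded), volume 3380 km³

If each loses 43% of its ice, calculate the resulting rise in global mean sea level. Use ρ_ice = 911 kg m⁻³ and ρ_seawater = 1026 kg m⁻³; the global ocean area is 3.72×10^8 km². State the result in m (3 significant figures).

≈ 0.0944 m

Feneg: 0.43 × 1.16×10^10 m³ × (911/1026) = 4.429×10^9 m³ of water.
Noreg: 0.43 × 8.86×10^4 km³ × (911/1026) = 3.383×10^4 km³ of water.
Svalik: 0.43 × 3380 km³ × (911/1026) = 1290 km³ of water.
Total added water ≈ 3.512×10^13 m³ over 3.72×10^14 m² → Δh = 0.0944 m.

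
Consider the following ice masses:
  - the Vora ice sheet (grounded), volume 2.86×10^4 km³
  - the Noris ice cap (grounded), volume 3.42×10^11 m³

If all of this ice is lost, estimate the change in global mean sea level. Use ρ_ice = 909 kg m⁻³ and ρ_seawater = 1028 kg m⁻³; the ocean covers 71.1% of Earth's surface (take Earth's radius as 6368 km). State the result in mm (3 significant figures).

Vora: 2.86×10^4 km³ × (909/1028) = 2.529×10^4 km³ of water.
Noris: 3.42×10^11 m³ × (909/1028) = 3.024×10^11 m³ of water.
Total added water ≈ 2.559×10^13 m³ over 3.62×10^14 m² → Δh = 0.0706 m = 70.6 mm.

≈ 70.6 mm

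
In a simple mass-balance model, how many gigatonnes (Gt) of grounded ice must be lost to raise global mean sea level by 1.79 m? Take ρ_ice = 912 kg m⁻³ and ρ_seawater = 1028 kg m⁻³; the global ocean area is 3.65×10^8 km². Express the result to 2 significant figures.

Required water volume = Δh × A = 1.79 m × 3.65×10^14 m² = 6.534×10^14 m³.
ρ_w = 1028 kg m⁻³, so the mass of water = 6.534×10^14 m³ × 1028 kg m⁻³ = 6.716×10^17 kg = 6.7×10^5 Gt (and the same mass of ice, by conservation).

≈ 6.7×10^5 Gt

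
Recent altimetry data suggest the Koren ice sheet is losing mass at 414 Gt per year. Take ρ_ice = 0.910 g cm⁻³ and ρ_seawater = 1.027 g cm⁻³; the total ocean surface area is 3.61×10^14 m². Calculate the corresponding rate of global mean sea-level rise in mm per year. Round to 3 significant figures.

≈ 1.12 mm/yr

ρ_w = 1.027 g cm⁻³ = 1027 kg m⁻³. Annual water volume added = 414 Gt / ρ_w = 4.140×10^14 kg / 1027 kg m⁻³ = 4.031×10^11 m³.
Δh per year = 4.031×10^11 / 3.61×10^14 = 1.12×10^-3 m = 1.12 mm.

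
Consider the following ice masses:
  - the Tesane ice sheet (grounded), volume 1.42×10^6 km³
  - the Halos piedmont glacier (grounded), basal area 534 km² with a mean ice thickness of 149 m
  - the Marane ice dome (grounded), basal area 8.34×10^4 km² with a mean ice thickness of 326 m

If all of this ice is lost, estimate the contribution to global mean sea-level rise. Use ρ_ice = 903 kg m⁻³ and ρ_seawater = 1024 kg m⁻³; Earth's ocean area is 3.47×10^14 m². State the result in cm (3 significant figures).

Tesane: 1.42×10^6 km³ × (903/1024) = 1.252×10^6 km³ of water.
Halos: ice volume = 534 km² × 149 m = 79.57 km³; 79.57 × (903/1024) = 70.16 km³ of water.
Marane: ice volume = 8.34×10^4 km² × 326 m = 2.719×10^4 km³; 2.719×10^4 × (903/1024) = 2.398×10^4 km³ of water.
Total added water ≈ 1.276×10^15 m³ over 3.47×10^14 m² → Δh = 3.68 m = 368 cm.

≈ 368 cm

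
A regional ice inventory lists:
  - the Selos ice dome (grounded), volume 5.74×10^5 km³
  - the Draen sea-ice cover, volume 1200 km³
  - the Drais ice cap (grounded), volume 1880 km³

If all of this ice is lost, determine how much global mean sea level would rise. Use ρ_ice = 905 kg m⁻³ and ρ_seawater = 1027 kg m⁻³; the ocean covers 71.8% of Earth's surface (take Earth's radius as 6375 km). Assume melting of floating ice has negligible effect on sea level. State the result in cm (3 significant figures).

≈ 138 cm

Selos: 5.74×10^5 km³ × (905/1027) = 5.058×10^5 km³ of water.
The Draen sea-ice cover is floating and already displaces its own weight of water, so its melt adds essentially nothing to sea level.
Drais: 1880 km³ × (905/1027) = 1657 km³ of water.
Total added water ≈ 5.075×10^14 m³ over 3.67×10^14 m² → Δh = 1.38 m = 138 cm.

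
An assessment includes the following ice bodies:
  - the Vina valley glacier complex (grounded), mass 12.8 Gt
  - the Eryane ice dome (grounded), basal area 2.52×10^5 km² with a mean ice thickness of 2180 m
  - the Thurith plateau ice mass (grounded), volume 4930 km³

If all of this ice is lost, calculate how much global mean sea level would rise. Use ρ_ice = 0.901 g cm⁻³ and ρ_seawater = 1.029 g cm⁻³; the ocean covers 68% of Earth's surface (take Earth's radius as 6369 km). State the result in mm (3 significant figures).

≈ 1400 mm

Vina: 12.8 Gt = 1.280×10^13 kg; dividing by ρ_w = 1.029 g cm⁻³ = 1029 kg m⁻³ gives 1.244×10^10 m³ of water.
Eryane: ice volume = 2.52×10^5 km² × 2180 m = 5.494×10^5 km³; 5.494×10^5 × (901/1029) = 4.810×10^5 km³ of water.
Thurith: 4930 km³ × (901/1029) = 4317 km³ of water.
Total added water ≈ 4.854×10^14 m³ over 3.47×10^14 m² → Δh = 1.40 m = 1400 mm.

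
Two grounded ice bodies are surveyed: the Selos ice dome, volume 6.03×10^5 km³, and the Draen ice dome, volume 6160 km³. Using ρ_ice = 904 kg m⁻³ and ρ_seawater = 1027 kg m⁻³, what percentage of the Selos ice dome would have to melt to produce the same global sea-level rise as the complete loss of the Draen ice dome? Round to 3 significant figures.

Equal sea-level rise means equal mass of meltwater, i.e. equal mass of ice lost.
Ice mass of Draen: 5.569×10^15 kg; ice mass of Selos: 5.451×10^17 kg.
Fraction required = 5.569×10^15 / 5.451×10^17 = 0.0102 → 1.02 %.

≈ 1.02 %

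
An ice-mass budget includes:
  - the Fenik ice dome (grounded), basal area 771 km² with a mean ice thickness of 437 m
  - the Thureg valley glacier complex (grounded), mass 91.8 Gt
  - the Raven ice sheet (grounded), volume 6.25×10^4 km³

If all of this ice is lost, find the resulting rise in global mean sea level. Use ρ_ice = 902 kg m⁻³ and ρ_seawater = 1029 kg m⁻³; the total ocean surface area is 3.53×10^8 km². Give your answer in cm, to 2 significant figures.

Fenik: ice volume = 771 km² × 437 m = 336.9 km³; 336.9 × (902/1029) = 295.3 km³ of water.
Thureg: 91.8 Gt = 9.180×10^13 kg; dividing by ρ_w = 1029 kg m⁻³ gives 8.921×10^10 m³ of water.
Raven: 6.25×10^4 km³ × (902/1029) = 5.479×10^4 km³ of water.
Total added water ≈ 5.517×10^13 m³ over 3.53×10^14 m² → Δh = 0.156 m = 16 cm.

≈ 16 cm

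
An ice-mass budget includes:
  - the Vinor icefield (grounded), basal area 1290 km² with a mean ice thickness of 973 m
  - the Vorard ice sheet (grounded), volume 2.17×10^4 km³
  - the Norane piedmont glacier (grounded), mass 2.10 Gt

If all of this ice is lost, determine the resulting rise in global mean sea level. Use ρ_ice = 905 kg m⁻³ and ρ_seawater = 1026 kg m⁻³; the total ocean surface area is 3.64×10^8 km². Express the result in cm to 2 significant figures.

Vinor: ice volume = 1290 km² × 973 m = 1255 km³; 1255 × (905/1026) = 1107 km³ of water.
Vorard: 2.17×10^4 km³ × (905/1026) = 1.914×10^4 km³ of water.
Norane: 2.10 Gt = 2.100×10^12 kg; dividing by ρ_w = 1026 kg m⁻³ gives 2.047×10^9 m³ of water.
Total added water ≈ 2.025×10^13 m³ over 3.64×10^14 m² → Δh = 0.0556 m = 5.6 cm.

≈ 5.6 cm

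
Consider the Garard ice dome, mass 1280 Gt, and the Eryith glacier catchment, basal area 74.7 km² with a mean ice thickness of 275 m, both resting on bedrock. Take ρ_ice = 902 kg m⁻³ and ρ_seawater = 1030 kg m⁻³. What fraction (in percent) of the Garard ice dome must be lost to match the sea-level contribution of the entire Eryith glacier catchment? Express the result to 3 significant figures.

Equal sea-level rise means equal mass of meltwater, i.e. equal mass of ice lost.
Ice mass of Eryith: 1.853×10^13 kg; ice mass of Garard: 1.280×10^15 kg.
Fraction required = 1.853×10^13 / 1.280×10^15 = 0.0145 → 1.45 %.

≈ 1.45 %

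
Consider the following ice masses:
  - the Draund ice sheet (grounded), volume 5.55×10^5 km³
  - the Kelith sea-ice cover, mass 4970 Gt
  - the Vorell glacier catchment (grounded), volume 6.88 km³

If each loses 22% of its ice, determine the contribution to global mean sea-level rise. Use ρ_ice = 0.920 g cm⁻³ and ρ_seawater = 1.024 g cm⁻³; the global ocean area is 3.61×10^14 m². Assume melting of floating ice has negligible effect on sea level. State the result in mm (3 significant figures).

≈ 304 mm

Draund: 0.22 × 5.55×10^5 km³ × (920/1024) = 1.097×10^5 km³ of water.
The Kelith sea-ice cover is floating and already displaces its own weight of water, so its melt adds essentially nothing to sea level.
Vorell: 0.22 × 6.88 km³ × (920/1024) = 1.360 km³ of water.
Total added water ≈ 1.097×10^14 m³ over 3.61×10^14 m² → Δh = 0.304 m = 304 mm.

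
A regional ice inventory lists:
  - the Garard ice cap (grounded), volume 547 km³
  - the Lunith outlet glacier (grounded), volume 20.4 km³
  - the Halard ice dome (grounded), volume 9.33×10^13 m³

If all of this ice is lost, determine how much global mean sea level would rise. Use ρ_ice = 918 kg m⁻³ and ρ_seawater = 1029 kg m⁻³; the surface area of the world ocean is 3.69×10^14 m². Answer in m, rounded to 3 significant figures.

Garard: 547 km³ × (918/1029) = 488.0 km³ of water.
Lunith: 20.4 km³ × (918/1029) = 18.20 km³ of water.
Halard: 9.33×10^13 m³ × (918/1029) = 8.324×10^13 m³ of water.
Total added water ≈ 8.374×10^13 m³ over 3.69×10^14 m² → Δh = 0.227 m.

≈ 0.227 m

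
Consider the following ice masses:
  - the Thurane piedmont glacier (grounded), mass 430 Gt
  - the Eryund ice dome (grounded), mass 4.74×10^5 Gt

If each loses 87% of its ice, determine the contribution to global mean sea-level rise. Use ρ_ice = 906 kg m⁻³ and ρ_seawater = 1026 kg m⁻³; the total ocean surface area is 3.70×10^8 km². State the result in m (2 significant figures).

Thurane: 0.87 × 430 Gt = 3.741×10^14 kg; dividing by ρ_w = 1026 kg m⁻³ gives 3.646×10^11 m³ of water.
Eryund: 0.87 × 4.74×10^5 Gt = 4.124×10^17 kg; dividing by ρ_w = 1026 kg m⁻³ gives 4.019×10^14 m³ of water.
Total added water ≈ 4.023×10^14 m³ over 3.70×10^14 m² → Δh = 1.09 m.

≈ 1.1 m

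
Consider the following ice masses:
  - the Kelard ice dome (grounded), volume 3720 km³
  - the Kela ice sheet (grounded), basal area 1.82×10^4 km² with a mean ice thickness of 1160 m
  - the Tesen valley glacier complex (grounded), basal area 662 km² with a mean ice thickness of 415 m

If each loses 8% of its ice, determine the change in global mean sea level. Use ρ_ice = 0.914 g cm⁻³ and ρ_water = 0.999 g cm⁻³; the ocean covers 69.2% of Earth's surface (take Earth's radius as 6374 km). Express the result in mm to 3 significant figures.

Kelard: 0.08 × 3720 km³ × (914/999) = 272.3 km³ of water.
Kela: ice volume = 1.82×10^4 km² × 1160 m = 2.111×10^4 km³; 0.08 × 2.111×10^4 × (914/999) = 1545 km³ of water.
Tesen: ice volume = 662 km² × 415 m = 274.7 km³; 0.08 × 274.7 × (914/999) = 20.11 km³ of water.
Total added water ≈ 1.838×10^12 m³ over 3.53×10^14 m² → Δh = 5.20×10^-3 m = 5.20 mm.

≈ 5.20 mm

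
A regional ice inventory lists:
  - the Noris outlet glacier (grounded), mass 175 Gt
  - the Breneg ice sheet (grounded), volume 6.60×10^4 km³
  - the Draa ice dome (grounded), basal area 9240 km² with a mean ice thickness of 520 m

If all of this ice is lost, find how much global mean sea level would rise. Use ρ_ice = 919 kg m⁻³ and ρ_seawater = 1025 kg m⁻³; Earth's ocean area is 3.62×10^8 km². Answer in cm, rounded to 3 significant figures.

Noris: 175 Gt = 1.750×10^14 kg; dividing by ρ_w = 1025 kg m⁻³ gives 1.707×10^11 m³ of water.
Breneg: 6.60×10^4 km³ × (919/1025) = 5.917×10^4 km³ of water.
Draa: ice volume = 9240 km² × 520 m = 4805 km³; 4805 × (919/1025) = 4308 km³ of water.
Total added water ≈ 6.365×10^13 m³ over 3.62×10^14 m² → Δh = 0.176 m = 17.6 cm.

≈ 17.6 cm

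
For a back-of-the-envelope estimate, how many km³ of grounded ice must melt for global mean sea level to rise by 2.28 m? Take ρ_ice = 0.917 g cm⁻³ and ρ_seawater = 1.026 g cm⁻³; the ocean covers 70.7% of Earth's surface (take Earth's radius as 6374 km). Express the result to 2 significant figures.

Required water volume = Δh × A = 2.28 m × 3.61×10^14 m² = 8.230×10^14 m³ = 8.230×10^5 km³.
Ice volume = water volume × ρ_w/ρ_ice = 8.230×10^5 × 1026/917 = 9.2×10^5 km³.

≈ 9.2×10^5 km³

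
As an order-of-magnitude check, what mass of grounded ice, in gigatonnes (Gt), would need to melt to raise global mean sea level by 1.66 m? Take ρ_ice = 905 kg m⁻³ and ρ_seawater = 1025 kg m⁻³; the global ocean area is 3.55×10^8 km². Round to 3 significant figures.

Required water volume = Δh × A = 1.66 m × 3.55×10^14 m² = 5.893×10^14 m³.
ρ_w = 1025 kg m⁻³, so the mass of water = 5.893×10^14 m³ × 1025 kg m⁻³ = 6.040×10^17 kg = 6.04×10^5 Gt (and the same mass of ice, by conservation).

≈ 6.04×10^5 Gt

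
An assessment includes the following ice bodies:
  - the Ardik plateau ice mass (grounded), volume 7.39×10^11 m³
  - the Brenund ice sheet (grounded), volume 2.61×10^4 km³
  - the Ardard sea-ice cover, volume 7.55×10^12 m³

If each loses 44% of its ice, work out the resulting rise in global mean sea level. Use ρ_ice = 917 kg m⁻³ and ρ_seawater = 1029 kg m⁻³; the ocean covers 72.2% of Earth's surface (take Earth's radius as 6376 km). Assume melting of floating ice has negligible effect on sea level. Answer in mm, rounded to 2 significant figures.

≈ 29 mm

Ardik: 0.44 × 7.39×10^11 m³ × (917/1029) = 2.898×10^11 m³ of water.
Brenund: 0.44 × 2.61×10^4 km³ × (917/1029) = 1.023×10^4 km³ of water.
The Ardard sea-ice cover is floating and already displaces its own weight of water, so its melt adds essentially nothing to sea level.
Total added water ≈ 1.052×10^13 m³ over 3.69×10^14 m² → Δh = 0.0285 m = 29 mm.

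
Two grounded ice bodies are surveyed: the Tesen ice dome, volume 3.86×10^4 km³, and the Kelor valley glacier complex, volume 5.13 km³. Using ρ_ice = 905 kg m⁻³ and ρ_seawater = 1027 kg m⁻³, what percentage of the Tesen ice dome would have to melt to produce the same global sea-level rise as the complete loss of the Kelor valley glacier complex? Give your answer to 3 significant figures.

≈ 0.0133 %

Equal sea-level rise means equal mass of meltwater, i.e. equal mass of ice lost.
Ice mass of Kelor: 4.643×10^12 kg; ice mass of Tesen: 3.493×10^16 kg.
Fraction required = 4.643×10^12 / 3.493×10^16 = 1.33×10^-4 → 0.0133 %.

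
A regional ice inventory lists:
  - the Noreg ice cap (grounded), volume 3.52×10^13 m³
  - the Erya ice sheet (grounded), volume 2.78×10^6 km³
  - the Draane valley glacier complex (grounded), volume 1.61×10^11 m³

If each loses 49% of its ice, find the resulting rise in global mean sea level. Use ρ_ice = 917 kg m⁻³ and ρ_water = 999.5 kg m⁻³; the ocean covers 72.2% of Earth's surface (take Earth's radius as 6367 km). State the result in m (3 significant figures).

≈ 3.44 m

Noreg: 0.49 × 3.52×10^13 m³ × (917/999.5) = 1.582×10^13 m³ of water.
Erya: 0.49 × 2.78×10^6 km³ × (917/999.5) = 1.250×10^6 km³ of water.
Draane: 0.49 × 1.61×10^11 m³ × (917/999.5) = 7.238×10^10 m³ of water.
Total added water ≈ 1.266×10^15 m³ over 3.68×10^14 m² → Δh = 3.44 m.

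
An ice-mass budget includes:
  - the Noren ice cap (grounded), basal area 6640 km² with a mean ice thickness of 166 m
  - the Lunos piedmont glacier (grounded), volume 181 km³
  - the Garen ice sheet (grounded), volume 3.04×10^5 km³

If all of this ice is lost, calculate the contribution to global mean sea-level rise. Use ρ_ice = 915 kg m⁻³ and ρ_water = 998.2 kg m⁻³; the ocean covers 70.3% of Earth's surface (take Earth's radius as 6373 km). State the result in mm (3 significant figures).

≈ 780 mm

Noren: ice volume = 6640 km² × 166 m = 1102 km³; 1102 × (915/998.2) = 1010 km³ of water.
Lunos: 181 km³ × (915/998.2) = 165.9 km³ of water.
Garen: 3.04×10^5 km³ × (915/998.2) = 2.787×10^5 km³ of water.
Total added water ≈ 2.798×10^14 m³ over 3.59×10^14 m² → Δh = 0.780 m = 780 mm.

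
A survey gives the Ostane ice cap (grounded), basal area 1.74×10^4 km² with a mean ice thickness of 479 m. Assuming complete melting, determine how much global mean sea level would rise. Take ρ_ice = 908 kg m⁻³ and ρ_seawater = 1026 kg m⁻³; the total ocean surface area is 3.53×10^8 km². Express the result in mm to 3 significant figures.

≈ 20.9 mm

Ostane: ice volume = 1.74×10^4 km² × 479 m = 8335 km³; 8335 × (908/1026) = 7376 km³ of water.
Spread over 3.53×10^14 m² of ocean, Δh = 7.376×10^12 / 3.53×10^14 = 0.0209 m = 20.9 mm.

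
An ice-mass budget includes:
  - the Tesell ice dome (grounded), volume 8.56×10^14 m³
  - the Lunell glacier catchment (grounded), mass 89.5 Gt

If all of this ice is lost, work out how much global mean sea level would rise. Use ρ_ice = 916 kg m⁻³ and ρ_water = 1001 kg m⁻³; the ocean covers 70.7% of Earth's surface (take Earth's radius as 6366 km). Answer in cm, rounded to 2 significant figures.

Tesell: 8.56×10^14 m³ × (916/1001) = 7.833×10^14 m³ of water.
Lunell: 89.5 Gt = 8.950×10^13 kg; dividing by ρ_w = 1001 kg m⁻³ gives 8.941×10^10 m³ of water.
Total added water ≈ 7.834×10^14 m³ over 3.60×10^14 m² → Δh = 2.18 m = 220 cm.

≈ 220 cm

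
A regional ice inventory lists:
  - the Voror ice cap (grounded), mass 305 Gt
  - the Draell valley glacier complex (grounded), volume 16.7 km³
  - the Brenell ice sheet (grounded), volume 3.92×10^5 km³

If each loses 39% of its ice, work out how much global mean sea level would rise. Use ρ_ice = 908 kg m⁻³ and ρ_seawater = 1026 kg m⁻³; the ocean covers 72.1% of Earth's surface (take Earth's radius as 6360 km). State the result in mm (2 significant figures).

Voror: 0.39 × 305 Gt = 1.190×10^14 kg; dividing by ρ_w = 1026 kg m⁻³ gives 1.159×10^11 m³ of water.
Draell: 0.39 × 16.7 km³ × (908/1026) = 5.764 km³ of water.
Brenell: 0.39 × 3.92×10^5 km³ × (908/1026) = 1.353×10^5 km³ of water.
Total added water ≈ 1.354×10^14 m³ over 3.66×10^14 m² → Δh = 0.370 m = 370 mm.

≈ 370 mm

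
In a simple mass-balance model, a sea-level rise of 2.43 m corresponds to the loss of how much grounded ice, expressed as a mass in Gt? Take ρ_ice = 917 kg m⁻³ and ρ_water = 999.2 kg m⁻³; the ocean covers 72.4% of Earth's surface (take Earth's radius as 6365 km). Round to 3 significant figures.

Required water volume = Δh × A = 2.43 m × 3.69×10^14 m² = 8.957×10^14 m³.
ρ_w = 999.2 kg m⁻³, so the mass of water = 8.957×10^14 m³ × 999.2 kg m⁻³ = 8.950×10^17 kg = 8.95×10^5 Gt (and the same mass of ice, by conservation).

≈ 8.95×10^5 Gt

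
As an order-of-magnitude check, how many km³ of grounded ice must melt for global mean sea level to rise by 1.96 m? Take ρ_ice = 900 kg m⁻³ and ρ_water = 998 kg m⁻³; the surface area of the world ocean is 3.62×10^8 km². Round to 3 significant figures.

≈ 7.87×10^5 km³

Required water volume = Δh × A = 1.96 m × 3.62×10^14 m² = 7.095×10^14 m³ = 7.095×10^5 km³.
Ice volume = water volume × ρ_w/ρ_ice = 7.095×10^5 × 998/900 = 7.87×10^5 km³.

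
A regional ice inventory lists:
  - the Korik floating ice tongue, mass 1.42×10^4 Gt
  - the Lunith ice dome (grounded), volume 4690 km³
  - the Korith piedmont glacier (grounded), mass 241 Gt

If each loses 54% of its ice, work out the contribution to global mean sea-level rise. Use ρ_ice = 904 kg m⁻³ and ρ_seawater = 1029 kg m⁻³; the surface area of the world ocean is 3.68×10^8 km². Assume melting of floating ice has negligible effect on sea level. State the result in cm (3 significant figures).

The Korik floating ice tongue is floating and already displaces its own weight of water, so its melt adds essentially nothing to sea level.
Lunith: 0.54 × 4690 km³ × (904/1029) = 2225 km³ of water.
Korith: 0.54 × 241 Gt = 1.301×10^14 kg; dividing by ρ_w = 1029 kg m⁻³ gives 1.265×10^11 m³ of water.
Total added water ≈ 2.351×10^12 m³ over 3.68×10^14 m² → Δh = 6.39×10^-3 m = 0.639 cm.

≈ 0.639 cm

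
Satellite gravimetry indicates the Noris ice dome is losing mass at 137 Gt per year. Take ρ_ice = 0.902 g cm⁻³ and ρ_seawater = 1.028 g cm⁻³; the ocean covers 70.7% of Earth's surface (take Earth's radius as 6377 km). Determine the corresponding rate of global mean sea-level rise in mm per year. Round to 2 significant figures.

ρ_w = 1.028 g cm⁻³ = 1028 kg m⁻³. Annual water volume added = 137 Gt / ρ_w = 1.370×10^14 kg / 1028 kg m⁻³ = 1.333×10^11 m³.
Δh per year = 1.333×10^11 / 3.61×10^14 = 3.69×10^-4 m = 0.37 mm.

≈ 0.37 mm/yr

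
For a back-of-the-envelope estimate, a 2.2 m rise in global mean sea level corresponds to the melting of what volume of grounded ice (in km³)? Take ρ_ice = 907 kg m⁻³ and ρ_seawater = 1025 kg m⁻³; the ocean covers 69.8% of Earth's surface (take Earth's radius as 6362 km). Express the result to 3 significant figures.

Required water volume = Δh × A = 2.2 m × 3.55×10^14 m² = 7.810×10^14 m³ = 7.810×10^5 km³.
Ice volume = water volume × ρ_w/ρ_ice = 7.810×10^5 × 1025/907 = 8.83×10^5 km³.

≈ 8.83×10^5 km³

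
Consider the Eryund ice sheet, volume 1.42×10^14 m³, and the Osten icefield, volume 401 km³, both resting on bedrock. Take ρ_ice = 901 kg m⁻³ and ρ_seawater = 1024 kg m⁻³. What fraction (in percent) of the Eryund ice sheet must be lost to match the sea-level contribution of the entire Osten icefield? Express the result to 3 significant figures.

Equal sea-level rise means equal mass of meltwater, i.e. equal mass of ice lost.
Ice mass of Osten: 3.613×10^14 kg; ice mass of Eryund: 1.279×10^17 kg.
Fraction required = 3.613×10^14 / 1.279×10^17 = 2.82×10^-3 → 0.282 %.

≈ 0.282 %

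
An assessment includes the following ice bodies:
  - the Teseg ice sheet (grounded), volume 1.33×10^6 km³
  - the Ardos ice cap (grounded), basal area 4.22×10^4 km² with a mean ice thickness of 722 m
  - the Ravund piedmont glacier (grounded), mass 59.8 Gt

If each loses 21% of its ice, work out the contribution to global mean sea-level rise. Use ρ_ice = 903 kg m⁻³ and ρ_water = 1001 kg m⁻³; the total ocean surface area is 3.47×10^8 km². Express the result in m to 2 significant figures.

Teseg: 0.21 × 1.33×10^6 km³ × (903/1001) = 2.520×10^5 km³ of water.
Ardos: ice volume = 4.22×10^4 km² × 722 m = 3.047×10^4 km³; 0.21 × 3.047×10^4 × (903/1001) = 5772 km³ of water.
Ravund: 0.21 × 59.8 Gt = 1.256×10^13 kg; dividing by ρ_w = 1001 kg m⁻³ gives 1.255×10^10 m³ of water.
Total added water ≈ 2.577×10^14 m³ over 3.47×10^14 m² → Δh = 0.743 m.

≈ 0.74 m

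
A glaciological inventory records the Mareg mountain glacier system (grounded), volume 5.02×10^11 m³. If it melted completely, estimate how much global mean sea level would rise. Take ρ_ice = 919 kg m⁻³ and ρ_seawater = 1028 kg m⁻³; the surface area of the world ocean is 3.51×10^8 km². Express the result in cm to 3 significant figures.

Mareg: 5.02×10^11 m³ × (919/1028) = 4.488×10^11 m³ of water.
Spread over 3.51×10^14 m² of ocean, Δh = 4.488×10^11 / 3.51×10^14 = 1.28×10^-3 m = 0.128 cm.

≈ 0.128 cm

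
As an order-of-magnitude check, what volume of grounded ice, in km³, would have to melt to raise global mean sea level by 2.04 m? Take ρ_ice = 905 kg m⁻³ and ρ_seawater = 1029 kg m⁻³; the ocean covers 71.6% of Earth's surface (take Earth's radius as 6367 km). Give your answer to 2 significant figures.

≈ 8.5×10^5 km³

Required water volume = Δh × A = 2.04 m × 3.65×10^14 m² = 7.441×10^14 m³ = 7.441×10^5 km³.
Ice volume = water volume × ρ_w/ρ_ice = 7.441×10^5 × 1029/905 = 8.5×10^5 km³.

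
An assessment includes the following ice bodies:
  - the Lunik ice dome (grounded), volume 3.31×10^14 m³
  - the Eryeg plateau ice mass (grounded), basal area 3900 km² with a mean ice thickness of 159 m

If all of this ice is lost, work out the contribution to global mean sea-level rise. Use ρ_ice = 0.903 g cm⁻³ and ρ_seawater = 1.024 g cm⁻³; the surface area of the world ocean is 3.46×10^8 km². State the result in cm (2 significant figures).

Lunik: 3.31×10^14 m³ × (903/1024) = 2.919×10^14 m³ of water.
Eryeg: ice volume = 3900 km² × 159 m = 620.1 km³; 620.1 × (903/1024) = 546.8 km³ of water.
Total added water ≈ 2.924×10^14 m³ over 3.46×10^14 m² → Δh = 0.845 m = 85 cm.

≈ 85 cm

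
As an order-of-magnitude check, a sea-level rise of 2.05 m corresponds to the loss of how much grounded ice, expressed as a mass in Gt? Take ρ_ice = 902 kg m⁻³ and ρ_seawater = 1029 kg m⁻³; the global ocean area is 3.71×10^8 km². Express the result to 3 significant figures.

≈ 7.83×10^5 Gt

Required water volume = Δh × A = 2.05 m × 3.71×10^14 m² = 7.605×10^14 m³.
ρ_w = 1029 kg m⁻³, so the mass of water = 7.605×10^14 m³ × 1029 kg m⁻³ = 7.826×10^17 kg = 7.83×10^5 Gt (and the same mass of ice, by conservation).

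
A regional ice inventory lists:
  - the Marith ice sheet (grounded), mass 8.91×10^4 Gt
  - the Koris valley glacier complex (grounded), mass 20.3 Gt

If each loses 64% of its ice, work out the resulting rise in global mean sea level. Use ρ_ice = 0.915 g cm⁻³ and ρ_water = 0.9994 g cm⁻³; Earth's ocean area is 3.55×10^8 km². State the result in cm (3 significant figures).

≈ 16.1 cm

Marith: 0.64 × 8.91×10^4 Gt = 5.702×10^16 kg; dividing by ρ_w = 0.9994 g cm⁻³ = 999.4 kg m⁻³ gives 5.706×10^13 m³ of water.
Koris: 0.64 × 20.3 Gt = 1.299×10^13 kg; dividing by ρ_w = 999.4 kg m⁻³ gives 1.300×10^10 m³ of water.
Total added water ≈ 5.707×10^13 m³ over 3.55×10^14 m² → Δh = 0.161 m = 16.1 cm.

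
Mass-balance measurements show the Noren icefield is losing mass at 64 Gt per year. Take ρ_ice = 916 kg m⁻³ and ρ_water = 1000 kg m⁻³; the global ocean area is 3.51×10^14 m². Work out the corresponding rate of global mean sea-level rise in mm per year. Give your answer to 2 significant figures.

≈ 0.18 mm/yr

ρ_w = 1000 kg m⁻³. Annual water volume added = 64 Gt / ρ_w = 6.400×10^13 kg / 1000 kg m⁻³ = 6.400×10^10 m³.
Δh per year = 6.400×10^10 / 3.51×10^14 = 1.82×10^-4 m = 0.18 mm.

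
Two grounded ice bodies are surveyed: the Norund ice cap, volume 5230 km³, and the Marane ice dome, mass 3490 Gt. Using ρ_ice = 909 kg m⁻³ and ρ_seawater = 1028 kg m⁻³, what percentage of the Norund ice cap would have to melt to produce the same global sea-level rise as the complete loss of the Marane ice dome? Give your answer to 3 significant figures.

≈ 73.4 %

Equal sea-level rise means equal mass of meltwater, i.e. equal mass of ice lost.
Ice mass of Marane: 3.490×10^15 kg; ice mass of Norund: 4.754×10^15 kg.
Fraction required = 3.490×10^15 / 4.754×10^15 = 0.734 → 73.4 %.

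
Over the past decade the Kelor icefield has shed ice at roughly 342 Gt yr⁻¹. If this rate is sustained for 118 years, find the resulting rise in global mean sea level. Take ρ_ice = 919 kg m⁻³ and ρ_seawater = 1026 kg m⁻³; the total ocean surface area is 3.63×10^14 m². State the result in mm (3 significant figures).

Total mass lost = 342 Gt/yr × 118 yr = 4.036×10^4 Gt = 4.036×10^16 kg.
ρ_w = 1026 kg m⁻³, so water volume = 4.036×10^16 / 1026 = 3.933×10^13 m³.
Δh = 3.933×10^13 / 3.63×10^14 = 0.108 m = 108 mm.

≈ 108 mm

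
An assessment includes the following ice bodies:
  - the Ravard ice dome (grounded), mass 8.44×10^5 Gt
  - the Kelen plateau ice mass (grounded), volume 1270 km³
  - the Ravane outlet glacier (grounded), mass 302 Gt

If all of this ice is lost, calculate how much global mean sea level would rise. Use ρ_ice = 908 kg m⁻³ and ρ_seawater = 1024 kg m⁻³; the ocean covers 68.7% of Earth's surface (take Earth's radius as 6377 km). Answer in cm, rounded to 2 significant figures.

Ravard: 8.44×10^5 Gt = 8.440×10^17 kg; dividing by ρ_w = 1024 kg m⁻³ gives 8.242×10^14 m³ of water.
Kelen: 1270 km³ × (908/1024) = 1126 km³ of water.
Ravane: 302 Gt = 3.020×10^14 kg; dividing by ρ_w = 1024 kg m⁻³ gives 2.949×10^11 m³ of water.
Total added water ≈ 8.256×10^14 m³ over 3.51×10^14 m² → Δh = 2.35 m = 240 cm.

≈ 240 cm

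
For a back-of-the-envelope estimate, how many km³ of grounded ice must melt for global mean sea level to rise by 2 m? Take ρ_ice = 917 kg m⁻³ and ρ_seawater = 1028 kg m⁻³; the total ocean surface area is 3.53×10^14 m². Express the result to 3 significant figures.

Required water volume = Δh × A = 2 m × 3.53×10^14 m² = 7.060×10^14 m³ = 7.060×10^5 km³.
Ice volume = water volume × ρ_w/ρ_ice = 7.060×10^5 × 1028/917 = 7.91×10^5 km³.

≈ 7.91×10^5 km³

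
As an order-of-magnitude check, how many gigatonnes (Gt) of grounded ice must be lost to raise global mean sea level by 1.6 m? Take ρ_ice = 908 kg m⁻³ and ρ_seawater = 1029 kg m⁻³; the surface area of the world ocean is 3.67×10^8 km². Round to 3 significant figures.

Required water volume = Δh × A = 1.6 m × 3.67×10^14 m² = 5.872×10^14 m³.
ρ_w = 1029 kg m⁻³, so the mass of water = 5.872×10^14 m³ × 1029 kg m⁻³ = 6.042×10^17 kg = 6.04×10^5 Gt (and the same mass of ice, by conservation).

≈ 6.04×10^5 Gt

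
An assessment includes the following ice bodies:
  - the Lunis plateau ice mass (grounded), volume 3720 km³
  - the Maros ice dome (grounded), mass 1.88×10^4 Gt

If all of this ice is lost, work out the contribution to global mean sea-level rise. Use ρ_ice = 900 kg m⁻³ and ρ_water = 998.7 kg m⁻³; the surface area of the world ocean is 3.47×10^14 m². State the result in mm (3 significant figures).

Lunis: 3720 km³ × (900/998.7) = 3352 km³ of water.
Maros: 1.88×10^4 Gt = 1.880×10^16 kg; dividing by ρ_w = 998.7 kg m⁻³ gives 1.882×10^13 m³ of water.
Total added water ≈ 2.218×10^13 m³ over 3.47×10^14 m² → Δh = 0.0639 m = 63.9 mm.

≈ 63.9 mm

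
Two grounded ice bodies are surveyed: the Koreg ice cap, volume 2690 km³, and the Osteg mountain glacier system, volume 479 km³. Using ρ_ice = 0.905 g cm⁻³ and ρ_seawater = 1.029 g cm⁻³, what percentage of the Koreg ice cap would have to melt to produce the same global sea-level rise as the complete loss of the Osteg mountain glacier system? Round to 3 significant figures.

≈ 17.8 %

Equal sea-level rise means equal mass of meltwater, i.e. equal mass of ice lost.
Ice mass of Osteg: 4.335×10^14 kg; ice mass of Koreg: 2.434×10^15 kg.
Fraction required = 4.335×10^14 / 2.434×10^15 = 0.178 → 17.8 %.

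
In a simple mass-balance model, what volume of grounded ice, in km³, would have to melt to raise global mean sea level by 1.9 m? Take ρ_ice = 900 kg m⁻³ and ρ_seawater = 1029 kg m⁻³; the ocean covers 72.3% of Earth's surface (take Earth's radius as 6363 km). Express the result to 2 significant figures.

≈ 8.0×10^5 km³

Required water volume = Δh × A = 1.9 m × 3.68×10^14 m² = 6.989×10^14 m³ = 6.989×10^5 km³.
Ice volume = water volume × ρ_w/ρ_ice = 6.989×10^5 × 1029/900 = 8.0×10^5 km³.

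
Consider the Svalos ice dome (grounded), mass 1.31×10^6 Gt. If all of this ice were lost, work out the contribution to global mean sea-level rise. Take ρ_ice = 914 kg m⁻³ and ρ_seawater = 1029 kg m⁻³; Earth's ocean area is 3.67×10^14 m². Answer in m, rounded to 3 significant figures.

Svalos: 1.31×10^6 Gt = 1.310×10^18 kg; dividing by ρ_w = 1029 kg m⁻³ gives 1.273×10^15 m³ of water.
Spread over 3.67×10^14 m² of ocean, Δh = 1.273×10^15 / 3.67×10^14 = 3.47 m.

≈ 3.47 m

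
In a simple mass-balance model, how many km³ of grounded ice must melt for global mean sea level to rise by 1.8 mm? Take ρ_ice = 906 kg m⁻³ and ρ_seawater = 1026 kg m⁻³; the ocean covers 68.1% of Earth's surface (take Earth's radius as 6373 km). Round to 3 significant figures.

Required water volume = Δh × A = 0.0018 m × 3.48×10^14 m² = 6.256×10^11 m³ = 625.6 km³.
Ice volume = water volume × ρ_w/ρ_ice = 625.6 × 1026/906 = 708 km³.

≈ 708 km³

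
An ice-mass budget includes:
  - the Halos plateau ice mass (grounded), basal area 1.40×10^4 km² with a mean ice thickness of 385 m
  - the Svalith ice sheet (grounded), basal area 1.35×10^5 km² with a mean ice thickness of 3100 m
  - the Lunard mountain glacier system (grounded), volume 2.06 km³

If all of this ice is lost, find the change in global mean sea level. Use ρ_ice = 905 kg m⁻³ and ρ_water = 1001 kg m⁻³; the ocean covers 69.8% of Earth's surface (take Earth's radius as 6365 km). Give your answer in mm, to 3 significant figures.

Halos: ice volume = 1.40×10^4 km² × 385 m = 5390 km³; 5390 × (905/1001) = 4873 km³ of water.
Svalith: ice volume = 1.35×10^5 km² × 3100 m = 4.185×10^5 km³; 4.185×10^5 × (905/1001) = 3.784×10^5 km³ of water.
Lunard: 2.06 km³ × (905/1001) = 1.862 km³ of water.
Total added water ≈ 3.832×10^14 m³ over 3.55×10^14 m² → Δh = 1.08 m = 1080 mm.

≈ 1080 mm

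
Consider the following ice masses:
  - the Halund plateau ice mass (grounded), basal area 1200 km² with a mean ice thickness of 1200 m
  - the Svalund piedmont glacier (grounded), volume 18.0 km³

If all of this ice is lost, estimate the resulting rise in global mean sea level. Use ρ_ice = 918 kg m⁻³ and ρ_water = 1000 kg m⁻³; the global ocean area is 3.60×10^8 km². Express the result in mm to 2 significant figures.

Halund: ice volume = 1200 km² × 1200 m = 1440 km³; 1440 × (918/1000) = 1322 km³ of water.
Svalund: 18.0 km³ × (918/1000) = 16.52 km³ of water.
Total added water ≈ 1.338×10^12 m³ over 3.60×10^14 m² → Δh = 3.72×10^-3 m = 3.7 mm.

≈ 3.7 mm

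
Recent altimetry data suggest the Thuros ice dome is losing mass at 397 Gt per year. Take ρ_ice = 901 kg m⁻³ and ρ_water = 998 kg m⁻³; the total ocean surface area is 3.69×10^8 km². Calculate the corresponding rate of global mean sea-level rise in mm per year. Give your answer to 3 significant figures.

≈ 1.08 mm/yr

ρ_w = 998 kg m⁻³. Annual water volume added = 397 Gt / ρ_w = 3.970×10^14 kg / 998 kg m⁻³ = 3.978×10^11 m³.
Δh per year = 3.978×10^11 / 3.69×10^14 = 1.08×10^-3 m = 1.08 mm.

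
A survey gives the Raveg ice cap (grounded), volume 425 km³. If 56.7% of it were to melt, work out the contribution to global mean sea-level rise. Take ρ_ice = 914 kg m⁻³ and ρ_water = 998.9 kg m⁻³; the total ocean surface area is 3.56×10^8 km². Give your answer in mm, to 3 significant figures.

Raveg: 0.567 × 425 km³ × (914/998.9) = 220.5 km³ of water.
Spread over 3.56×10^14 m² of ocean, Δh = 2.205×10^11 / 3.56×10^14 = 6.19×10^-4 m = 0.619 mm.

≈ 0.619 mm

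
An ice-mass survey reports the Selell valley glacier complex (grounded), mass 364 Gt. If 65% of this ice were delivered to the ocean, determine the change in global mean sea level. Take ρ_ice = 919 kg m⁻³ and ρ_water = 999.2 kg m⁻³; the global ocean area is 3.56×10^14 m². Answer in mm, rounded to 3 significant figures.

≈ 0.665 mm

Selell: 0.65 × 364 Gt = 2.366×10^14 kg; dividing by ρ_w = 999.2 kg m⁻³ gives 2.368×10^11 m³ of water.
Spread over 3.56×10^14 m² of ocean, Δh = 2.368×10^11 / 3.56×10^14 = 6.65×10^-4 m = 0.665 mm.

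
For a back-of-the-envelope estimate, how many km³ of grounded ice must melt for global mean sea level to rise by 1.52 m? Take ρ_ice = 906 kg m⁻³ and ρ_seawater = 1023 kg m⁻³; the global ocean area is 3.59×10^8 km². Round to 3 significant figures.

Required water volume = Δh × A = 1.52 m × 3.59×10^14 m² = 5.457×10^14 m³ = 5.457×10^5 km³.
Ice volume = water volume × ρ_w/ρ_ice = 5.457×10^5 × 1023/906 = 6.16×10^5 km³.

≈ 6.16×10^5 km³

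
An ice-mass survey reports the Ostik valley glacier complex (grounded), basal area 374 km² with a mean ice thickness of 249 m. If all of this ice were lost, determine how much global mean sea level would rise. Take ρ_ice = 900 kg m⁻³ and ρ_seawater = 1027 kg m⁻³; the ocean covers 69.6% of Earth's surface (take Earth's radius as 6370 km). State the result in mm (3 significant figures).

≈ 0.230 mm

Ostik: ice volume = 374 km² × 249 m = 93.13 km³; 93.13 × (900/1027) = 81.61 km³ of water.
Spread over 3.55×10^14 m² of ocean, Δh = 8.161×10^10 / 3.55×10^14 = 2.30×10^-4 m = 0.230 mm.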